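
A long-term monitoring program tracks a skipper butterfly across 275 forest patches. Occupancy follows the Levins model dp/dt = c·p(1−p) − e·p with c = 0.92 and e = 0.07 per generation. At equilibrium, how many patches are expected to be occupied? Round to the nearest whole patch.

p* = 1 − e/c = 1 − 0.07/0.92 = 0.9239.
Expected occupied patches = N × p* = 275 × 0.9239 = 254.08 ≈ 254.

254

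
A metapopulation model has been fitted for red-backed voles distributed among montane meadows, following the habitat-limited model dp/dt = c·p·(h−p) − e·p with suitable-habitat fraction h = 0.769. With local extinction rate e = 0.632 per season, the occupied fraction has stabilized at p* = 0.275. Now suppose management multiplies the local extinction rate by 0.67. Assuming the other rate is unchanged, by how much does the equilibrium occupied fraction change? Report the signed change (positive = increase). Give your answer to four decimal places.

0.1630

Balance c(h−p*) = e gives c = e/(0.769 − 0.27500) = 0.632/0.49400 = 1.27935.
New p* = 0.769 − e/c = 0.769 − 0.42344/1.27935 = 0.43802.
Δp* = 0.43802 − 0.27500 = +0.16302.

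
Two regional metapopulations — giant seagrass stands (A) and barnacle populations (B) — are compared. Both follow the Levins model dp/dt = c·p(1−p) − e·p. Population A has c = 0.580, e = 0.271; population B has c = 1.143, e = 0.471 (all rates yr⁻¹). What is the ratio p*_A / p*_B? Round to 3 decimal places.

A: p*_A = 1 − 0.271/0.580 = 0.5328.
B: p*_B = 1 − 0.471/1.143 = 0.5879.
p*_A / p*_B = 0.5328/0.5879 = 0.9062.

0.906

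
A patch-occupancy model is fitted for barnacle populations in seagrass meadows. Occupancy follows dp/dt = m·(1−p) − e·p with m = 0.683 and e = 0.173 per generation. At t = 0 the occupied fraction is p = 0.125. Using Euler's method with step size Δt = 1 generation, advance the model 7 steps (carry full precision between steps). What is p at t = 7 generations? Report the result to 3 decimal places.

Update rule: p ← p + [m·(1−p) − e·p]·Δt with Δt = 1.
t = 1: p = 0.12500 + (+0.57600) = 0.70100
t = 2: p = 0.70100 + (+0.08294) = 0.78394
t = 3: p = 0.78394 + (+0.01194) = 0.79589
t = 4: p = 0.79589 + (+0.00172) = 0.79761
t = 5: p = 0.79761 + (+0.00025) = 0.79786
t = 6: p = 0.79786 + (+0.00004) = 0.79789
t = 7: p = 0.79789 + (+0.00001) = 0.79790

0.798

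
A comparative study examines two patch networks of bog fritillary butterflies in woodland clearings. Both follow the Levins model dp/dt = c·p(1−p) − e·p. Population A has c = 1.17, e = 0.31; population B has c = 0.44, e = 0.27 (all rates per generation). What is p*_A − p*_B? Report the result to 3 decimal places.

A: p*_A = 1 − 0.31/1.17 = 0.7350.
B: p*_B = 1 − 0.27/0.44 = 0.3864.
p*_A − p*_B = 0.7350 − 0.3864 = 0.3487.

0.349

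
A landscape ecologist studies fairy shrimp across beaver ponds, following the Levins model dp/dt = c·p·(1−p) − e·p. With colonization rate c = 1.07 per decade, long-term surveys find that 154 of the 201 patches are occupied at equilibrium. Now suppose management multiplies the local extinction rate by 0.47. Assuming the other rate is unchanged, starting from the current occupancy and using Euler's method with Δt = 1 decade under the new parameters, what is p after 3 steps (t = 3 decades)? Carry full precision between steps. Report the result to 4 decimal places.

0.8900

Observed p* = 154/201 = 0.76617.
Balance c(1−p*) = e gives e = 1.07×(1 − 0.76617) = 0.25020.
Starting from p₀ = 0.76617; update p ← p + (dp/dt)·Δt with the new parameters.
  1  |  dp/dt·Δt = +0.101598  |  p_1 = 0.867767
  2  |  dp/dt·Δt = +0.020736  |  p_2 = 0.888503
  3  |  dp/dt·Δt = +0.001518  |  p_3 = 0.890021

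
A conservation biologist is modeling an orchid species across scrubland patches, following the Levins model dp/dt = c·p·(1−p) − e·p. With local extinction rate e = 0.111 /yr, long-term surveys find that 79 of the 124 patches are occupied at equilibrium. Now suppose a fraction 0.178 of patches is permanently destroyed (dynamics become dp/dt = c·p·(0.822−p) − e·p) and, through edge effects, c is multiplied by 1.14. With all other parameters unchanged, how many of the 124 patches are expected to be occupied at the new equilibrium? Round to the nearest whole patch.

Observed p* = 79/124 = 0.63710.
Balance c(1−p*) = e gives c = e/(1 − 0.63710) = 0.111/0.36290 = 0.30587.
New p* = 0.822 − e/c = 0.822 − 0.11100/0.34869 = 0.50367.
Expected occupied = 124 × 0.50367 = 62.46 ≈ 62.

62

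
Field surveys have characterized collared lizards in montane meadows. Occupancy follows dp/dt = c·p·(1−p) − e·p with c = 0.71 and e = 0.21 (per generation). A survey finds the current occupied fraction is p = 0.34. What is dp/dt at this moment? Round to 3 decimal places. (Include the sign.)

Colonization term: c·p·(1−p) = 0.71×0.34×0.6600 = 0.15932.
Extinction term: e·p = 0.07140.
dp/dt = 0.15932 − 0.07140 = 0.08792.

0.088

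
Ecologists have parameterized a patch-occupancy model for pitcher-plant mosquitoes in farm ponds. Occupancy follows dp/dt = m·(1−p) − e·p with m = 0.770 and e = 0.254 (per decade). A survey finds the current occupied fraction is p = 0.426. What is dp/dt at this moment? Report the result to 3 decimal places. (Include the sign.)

Colonization term: m·(1−p) = 0.770×0.5740 = 0.44198.
Extinction term: e·p = 0.10820.
dp/dt = 0.44198 − 0.10820 = 0.33378.

0.334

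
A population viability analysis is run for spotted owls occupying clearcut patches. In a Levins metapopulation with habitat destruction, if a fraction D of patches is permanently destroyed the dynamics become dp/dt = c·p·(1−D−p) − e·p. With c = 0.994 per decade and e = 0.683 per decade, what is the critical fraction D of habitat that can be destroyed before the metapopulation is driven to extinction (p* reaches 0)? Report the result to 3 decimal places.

0.313

The nontrivial equilibrium is p* = (1−D) − e/c; extinction occurs when this hits zero.
So D_crit = 1 − e/c = 1 − 0.683/0.994 = 1 − 0.6871 = 0.3129.
Note this equals the original equilibrium occupancy — the Levins extinction-debt result.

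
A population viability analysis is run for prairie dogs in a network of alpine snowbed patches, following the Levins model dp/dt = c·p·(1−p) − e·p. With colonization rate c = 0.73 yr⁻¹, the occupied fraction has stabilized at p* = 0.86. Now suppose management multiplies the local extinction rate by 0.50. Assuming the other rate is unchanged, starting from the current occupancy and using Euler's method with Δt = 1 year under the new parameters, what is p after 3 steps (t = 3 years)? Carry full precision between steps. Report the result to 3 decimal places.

Balance c(1−p*) = e gives e = 0.73×(1 − 0.86000) = 0.10220.
Starting from p₀ = 0.86000; update p ← p + (dp/dt)·Δt with the new parameters.
step 1: Δp = +0.04395, p = 0.90395
step 2: Δp = +0.01719, p = 0.92114
step 3: Δp = +0.00596, p = 0.92710

0.927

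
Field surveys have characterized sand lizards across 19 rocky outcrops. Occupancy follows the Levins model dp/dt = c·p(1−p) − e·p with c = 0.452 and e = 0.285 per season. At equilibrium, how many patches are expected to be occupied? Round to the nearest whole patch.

p* = 1 − e/c = 1 − 0.285/0.452 = 0.3695.
Expected occupied patches = N × p* = 19 × 0.3695 = 7.02 ≈ 7.

7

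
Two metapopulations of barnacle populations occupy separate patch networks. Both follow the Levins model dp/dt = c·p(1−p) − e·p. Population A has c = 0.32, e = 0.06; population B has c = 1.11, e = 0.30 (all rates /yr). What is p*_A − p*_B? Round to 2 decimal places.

0.08

A: p*_A = 1 − 0.06/0.32 = 0.8125.
B: p*_B = 1 − 0.30/1.11 = 0.7297.
p*_A − p*_B = 0.8125 − 0.7297 = 0.0828.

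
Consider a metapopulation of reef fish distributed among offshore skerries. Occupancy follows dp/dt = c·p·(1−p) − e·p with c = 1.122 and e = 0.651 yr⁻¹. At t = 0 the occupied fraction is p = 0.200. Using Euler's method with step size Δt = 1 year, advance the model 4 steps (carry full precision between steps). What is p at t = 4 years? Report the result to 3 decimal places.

Update rule: p ← p + [c·p·(1−p) − e·p]·Δt with Δt = 1.
p: 0.20000 → 0.24932  (Δp = +0.04932)
p: 0.24932 → 0.29701  (Δp = +0.04769)
p: 0.29701 → 0.33792  (Δp = +0.04092)
p: 0.33792 → 0.36896  (Δp = +0.03104)

0.369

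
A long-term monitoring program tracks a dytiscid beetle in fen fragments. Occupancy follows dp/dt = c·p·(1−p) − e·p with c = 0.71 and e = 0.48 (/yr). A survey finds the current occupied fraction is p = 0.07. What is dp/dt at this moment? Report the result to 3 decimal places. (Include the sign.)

Colonization term: c·p·(1−p) = 0.71×0.07×0.9300 = 0.04622.
Extinction term: e·p = 0.03360.
dp/dt = 0.04622 − 0.03360 = 0.01262.

0.013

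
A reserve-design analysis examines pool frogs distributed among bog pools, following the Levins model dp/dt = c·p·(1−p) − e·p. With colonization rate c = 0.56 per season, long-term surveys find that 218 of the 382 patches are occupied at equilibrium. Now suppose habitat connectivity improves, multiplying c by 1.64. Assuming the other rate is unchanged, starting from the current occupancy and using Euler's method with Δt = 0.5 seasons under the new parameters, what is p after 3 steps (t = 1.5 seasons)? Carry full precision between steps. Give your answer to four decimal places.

0.6759

Observed p* = 218/382 = 0.57068.
Balance c(1−p*) = e gives e = 0.56×(1 − 0.57068) = 0.24042.
Starting from p₀ = 0.57068; update p ← p + (dp/dt)·Δt with the new parameters.
t = 0.5: p = 0.57068 + (+0.04390) = 0.61459
t = 1: p = 0.61459 + (+0.03489) = 0.64948
t = 1.5: p = 0.64948 + (+0.02647) = 0.67594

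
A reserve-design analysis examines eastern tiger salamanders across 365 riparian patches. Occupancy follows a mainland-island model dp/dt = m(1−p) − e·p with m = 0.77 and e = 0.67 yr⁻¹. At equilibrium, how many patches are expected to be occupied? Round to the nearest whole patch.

195

p* = m/(m+e) = 0.77/1.4400 = 0.5347.
Expected occupied patches = N × p* = 365 × 0.5347 = 195.17 ≈ 195.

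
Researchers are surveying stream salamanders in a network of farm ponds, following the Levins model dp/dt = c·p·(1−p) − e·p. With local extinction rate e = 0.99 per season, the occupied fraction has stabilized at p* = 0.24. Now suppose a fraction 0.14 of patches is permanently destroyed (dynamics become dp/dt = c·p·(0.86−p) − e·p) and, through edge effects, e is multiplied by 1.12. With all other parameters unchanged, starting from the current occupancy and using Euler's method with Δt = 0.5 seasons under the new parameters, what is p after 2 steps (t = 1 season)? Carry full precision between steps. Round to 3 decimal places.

Balance c(1−p*) = e gives c = e/(1 − 0.24000) = 0.99/0.76000 = 1.30263.
Starting from p₀ = 0.24000; update p ← p + (dp/dt)·Δt with the new parameters.
step 1: Δp = -0.03614, p = 0.20386
step 2: Δp = -0.02590, p = 0.17796

0.178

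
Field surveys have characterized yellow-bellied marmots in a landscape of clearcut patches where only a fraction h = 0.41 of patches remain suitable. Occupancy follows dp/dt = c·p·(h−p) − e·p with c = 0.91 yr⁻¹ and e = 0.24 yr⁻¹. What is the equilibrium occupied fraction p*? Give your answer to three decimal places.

0.146

Setting dp/dt = 0 and dividing by p* gives c·(h−p*) = e.
So p* = h − e/c = 0.41 − 0.24/0.91 = 0.41 − 0.2637 = 0.1463.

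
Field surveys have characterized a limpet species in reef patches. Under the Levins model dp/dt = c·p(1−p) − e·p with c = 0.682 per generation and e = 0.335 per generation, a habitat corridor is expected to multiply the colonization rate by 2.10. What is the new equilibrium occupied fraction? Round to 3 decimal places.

0.766

Before: p* = 1 − 0.335/0.682 = 0.5088.
After the change, c = 1.4322, e = 0.335, so p* = 1 − 0.335/1.4322 = 0.7661.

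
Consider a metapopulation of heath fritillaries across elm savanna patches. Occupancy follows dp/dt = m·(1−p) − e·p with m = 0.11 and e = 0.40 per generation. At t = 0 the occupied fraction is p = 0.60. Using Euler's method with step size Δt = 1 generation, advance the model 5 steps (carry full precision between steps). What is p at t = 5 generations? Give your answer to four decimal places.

Update rule: p ← p + [m·(1−p) − e·p]·Δt with Δt = 1.
p: 0.60000 → 0.40400  (Δp = -0.19600)
p: 0.40400 → 0.30796  (Δp = -0.09604)
p: 0.30796 → 0.26090  (Δp = -0.04706)
p: 0.26090 → 0.23784  (Δp = -0.02306)
p: 0.23784 → 0.22654  (Δp = -0.01130)

0.2265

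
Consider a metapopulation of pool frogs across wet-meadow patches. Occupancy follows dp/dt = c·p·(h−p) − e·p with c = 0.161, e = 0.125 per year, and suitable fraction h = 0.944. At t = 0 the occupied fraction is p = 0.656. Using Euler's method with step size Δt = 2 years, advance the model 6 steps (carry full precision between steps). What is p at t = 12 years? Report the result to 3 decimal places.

Update rule: p ← p + [c·p·(h−p) − e·p]·Δt with Δt = 2.
t = 2: p = 0.65600 + (-0.10317) = 0.55283
t = 4: p = 0.55283 + (-0.06858) = 0.48426
t = 6: p = 0.48426 + (-0.04938) = 0.43488
t = 8: p = 0.43488 + (-0.03743) = 0.39745
t = 10: p = 0.39745 + (-0.02942) = 0.36804
t = 12: p = 0.36804 + (-0.02375) = 0.34428

0.344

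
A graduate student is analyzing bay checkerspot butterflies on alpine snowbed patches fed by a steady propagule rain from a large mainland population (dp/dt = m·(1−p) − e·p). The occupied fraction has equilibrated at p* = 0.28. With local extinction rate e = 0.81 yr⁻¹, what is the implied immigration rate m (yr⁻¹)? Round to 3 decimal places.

At equilibrium m(1−p*) = e·p*, so m = e·p*/(1−p*).
m = 0.81 × 0.28 / 0.7200 = 0.2268/0.7200 = 0.3150.

0.315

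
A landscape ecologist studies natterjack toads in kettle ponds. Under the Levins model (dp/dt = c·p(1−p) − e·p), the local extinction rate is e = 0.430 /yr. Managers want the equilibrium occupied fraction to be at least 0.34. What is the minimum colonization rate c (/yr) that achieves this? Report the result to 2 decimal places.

p* = 1 − e/c ≥ 0.34 requires e/c ≤ 0.6600, i.e. c ≥ e/0.6600.
c_min = 0.430/0.6600 = 0.6515.

0.65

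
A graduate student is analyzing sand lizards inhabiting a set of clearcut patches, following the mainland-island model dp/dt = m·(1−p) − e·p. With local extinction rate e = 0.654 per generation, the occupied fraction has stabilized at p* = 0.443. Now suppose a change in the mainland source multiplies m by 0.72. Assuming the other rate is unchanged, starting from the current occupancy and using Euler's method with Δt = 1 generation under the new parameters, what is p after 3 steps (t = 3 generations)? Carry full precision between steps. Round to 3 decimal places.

Balance m(1−p*) = e·p* gives m = e·p*/(1−p*) = 0.654×0.44300/0.55700 = 0.52015.
Starting from p₀ = 0.44300; update p ← p + (dp/dt)·Δt with the new parameters.
step 1: Δp = -0.08112, p = 0.36188
step 2: Δp = +0.00231, p = 0.36419
step 3: Δp = -0.00007, p = 0.36412

0.364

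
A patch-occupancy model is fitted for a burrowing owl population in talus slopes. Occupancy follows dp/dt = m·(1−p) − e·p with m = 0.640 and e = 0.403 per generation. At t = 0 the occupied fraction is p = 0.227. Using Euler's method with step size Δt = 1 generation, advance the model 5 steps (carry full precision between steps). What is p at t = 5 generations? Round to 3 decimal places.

0.614

Update rule: p ← p + [m·(1−p) − e·p]·Δt with Δt = 1.
  1  |  dp/dt·Δt = +0.403239  |  p_1 = 0.630239
  2  |  dp/dt·Δt = -0.017339  |  p_2 = 0.612900
  3  |  dp/dt·Δt = +0.000746  |  p_3 = 0.613645
  4  |  dp/dt·Δt = -0.000032  |  p_4 = 0.613613
  5  |  dp/dt·Δt = +0.000001  |  p_5 = 0.613615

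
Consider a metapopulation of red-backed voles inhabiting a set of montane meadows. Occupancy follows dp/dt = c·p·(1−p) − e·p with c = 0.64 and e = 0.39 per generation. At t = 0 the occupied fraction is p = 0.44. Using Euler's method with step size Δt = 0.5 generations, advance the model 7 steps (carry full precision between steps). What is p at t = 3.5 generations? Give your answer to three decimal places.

0.408

Update rule: p ← p + [c·p·(1−p) − e·p]·Δt with Δt = 0.5.
t = 0.5: p = 0.44000 + (-0.00695) = 0.43305
t = 1: p = 0.43305 + (-0.00588) = 0.42717
t = 1.5: p = 0.42717 + (-0.00500) = 0.42217
t = 2: p = 0.42217 + (-0.00426) = 0.41791
t = 2.5: p = 0.41791 + (-0.00365) = 0.41426
t = 3: p = 0.41426 + (-0.00313) = 0.41113
t = 3.5: p = 0.41113 + (-0.00270) = 0.40843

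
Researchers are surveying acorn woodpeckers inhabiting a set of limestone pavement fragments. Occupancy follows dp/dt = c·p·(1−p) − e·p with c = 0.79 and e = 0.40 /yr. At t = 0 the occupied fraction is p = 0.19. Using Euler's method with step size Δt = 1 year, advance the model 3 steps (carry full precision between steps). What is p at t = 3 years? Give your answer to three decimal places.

0.331

Update rule: p ← p + [c·p·(1−p) − e·p]·Δt with Δt = 1.
p: 0.19000 → 0.23558  (Δp = +0.04558)
p: 0.23558 → 0.28361  (Δp = +0.04803)
p: 0.28361 → 0.33068  (Δp = +0.04706)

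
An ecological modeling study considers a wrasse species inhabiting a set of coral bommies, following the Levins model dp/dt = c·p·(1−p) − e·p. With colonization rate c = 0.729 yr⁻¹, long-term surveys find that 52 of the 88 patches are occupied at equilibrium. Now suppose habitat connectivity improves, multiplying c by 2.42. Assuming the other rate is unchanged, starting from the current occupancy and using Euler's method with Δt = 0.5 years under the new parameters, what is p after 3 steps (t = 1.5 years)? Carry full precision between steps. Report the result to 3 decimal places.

Observed p* = 52/88 = 0.59091.
Balance c(1−p*) = e gives e = 0.729×(1 − 0.59091) = 0.29823.
Starting from p₀ = 0.59091; update p ← p + (dp/dt)·Δt with the new parameters.
  1  |  dp/dt·Δt = +0.125120  |  p_1 = 0.716029
  2  |  dp/dt·Δt = +0.072587  |  p_2 = 0.788616
  3  |  dp/dt·Δt = +0.029452  |  p_3 = 0.818068

0.818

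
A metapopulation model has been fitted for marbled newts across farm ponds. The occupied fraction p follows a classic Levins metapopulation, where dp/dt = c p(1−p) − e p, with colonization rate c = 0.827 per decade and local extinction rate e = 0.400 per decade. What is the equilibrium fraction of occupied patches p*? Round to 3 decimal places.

At equilibrium, colonization balances extinction: c·p*·(1−p*) = e·p*.
So p* = 1 − e/c = 1 − 0.400/0.827 = 1 − 0.4837 = 0.5163.

0.516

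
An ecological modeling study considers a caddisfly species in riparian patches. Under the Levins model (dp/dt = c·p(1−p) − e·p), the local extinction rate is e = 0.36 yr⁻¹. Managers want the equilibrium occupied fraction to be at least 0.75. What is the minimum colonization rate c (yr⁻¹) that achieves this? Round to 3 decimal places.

1.440

p* = 1 − e/c ≥ 0.75 requires e/c ≤ 0.2500, i.e. c ≥ e/0.2500.
c_min = 0.36/0.2500 = 1.4400.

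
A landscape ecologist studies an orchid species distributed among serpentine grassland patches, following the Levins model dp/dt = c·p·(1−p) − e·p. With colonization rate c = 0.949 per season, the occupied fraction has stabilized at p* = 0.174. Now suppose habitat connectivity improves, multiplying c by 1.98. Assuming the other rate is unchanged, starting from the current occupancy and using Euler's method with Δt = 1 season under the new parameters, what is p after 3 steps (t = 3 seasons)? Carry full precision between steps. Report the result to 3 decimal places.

Balance c(1−p*) = e gives e = 0.949×(1 − 0.17400) = 0.78387.
Starting from p₀ = 0.17400; update p ← p + (dp/dt)·Δt with the new parameters.
step 1: Δp = +0.13367, p = 0.30767
step 2: Δp = +0.15907, p = 0.46674
step 3: Δp = +0.10181, p = 0.56855

0.569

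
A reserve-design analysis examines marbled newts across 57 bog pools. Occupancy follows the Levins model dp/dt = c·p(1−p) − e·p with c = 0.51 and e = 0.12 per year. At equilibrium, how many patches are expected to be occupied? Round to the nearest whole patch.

44

p* = 1 − e/c = 1 − 0.12/0.51 = 0.7647.
Expected occupied patches = N × p* = 57 × 0.7647 = 43.59 ≈ 44.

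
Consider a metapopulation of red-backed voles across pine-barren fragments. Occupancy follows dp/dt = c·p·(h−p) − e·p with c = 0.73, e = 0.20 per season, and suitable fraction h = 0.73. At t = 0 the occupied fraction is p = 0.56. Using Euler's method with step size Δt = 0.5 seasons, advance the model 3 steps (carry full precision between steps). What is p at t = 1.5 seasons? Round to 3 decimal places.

Update rule: p ← p + [c·p·(h−p) − e·p]·Δt with Δt = 0.5.
  1  |  dp/dt·Δt = -0.021252  |  p_1 = 0.538748
  2  |  dp/dt·Δt = -0.016266  |  p_2 = 0.522482
  3  |  dp/dt·Δt = -0.012673  |  p_3 = 0.509808

0.510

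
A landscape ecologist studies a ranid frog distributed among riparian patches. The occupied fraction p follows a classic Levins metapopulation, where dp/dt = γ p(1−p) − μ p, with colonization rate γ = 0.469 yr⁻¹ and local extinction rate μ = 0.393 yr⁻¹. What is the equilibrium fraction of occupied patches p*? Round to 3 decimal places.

0.162

Setting dp/dt = 0 and dividing through by p* gives γ·(1−p*) = μ.
So p* = 1 − μ/γ = 1 − 0.393/0.469 = 1 − 0.8380 = 0.1620.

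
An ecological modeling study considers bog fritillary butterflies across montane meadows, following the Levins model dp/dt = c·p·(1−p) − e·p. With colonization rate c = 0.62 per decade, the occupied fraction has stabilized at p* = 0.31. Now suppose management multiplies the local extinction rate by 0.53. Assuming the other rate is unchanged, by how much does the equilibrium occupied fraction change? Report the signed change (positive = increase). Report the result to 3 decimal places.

0.324

Balance c(1−p*) = e gives e = 0.62×(1 − 0.31000) = 0.42780.
New p* = 1 − e/c = 1 − 0.22673/0.62000 = 0.63431.
Δp* = 0.63431 − 0.31000 = +0.32431.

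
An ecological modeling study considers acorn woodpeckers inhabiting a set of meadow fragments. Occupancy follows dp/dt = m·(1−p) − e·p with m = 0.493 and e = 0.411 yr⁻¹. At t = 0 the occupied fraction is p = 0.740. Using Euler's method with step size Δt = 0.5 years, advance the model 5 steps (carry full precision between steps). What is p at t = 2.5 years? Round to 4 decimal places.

0.5550

Update rule: p ← p + [m·(1−p) − e·p]·Δt with Δt = 0.5.
t = 0.5: p = 0.74000 + (-0.08798) = 0.65202
t = 1: p = 0.65202 + (-0.04821) = 0.60381
t = 1.5: p = 0.60381 + (-0.02642) = 0.57739
t = 2: p = 0.57739 + (-0.01448) = 0.56291
t = 2.5: p = 0.56291 + (-0.00793) = 0.55497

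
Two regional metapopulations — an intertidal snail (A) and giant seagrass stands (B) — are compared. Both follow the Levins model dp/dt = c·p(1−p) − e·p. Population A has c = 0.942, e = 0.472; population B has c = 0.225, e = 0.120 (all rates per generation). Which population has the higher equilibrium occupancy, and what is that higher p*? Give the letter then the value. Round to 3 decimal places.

A: p*_A = 1 − 0.472/0.942 = 0.4989.
B: p*_B = 1 − 0.120/0.225 = 0.4667.
A is higher at 0.4989.

A, 0.499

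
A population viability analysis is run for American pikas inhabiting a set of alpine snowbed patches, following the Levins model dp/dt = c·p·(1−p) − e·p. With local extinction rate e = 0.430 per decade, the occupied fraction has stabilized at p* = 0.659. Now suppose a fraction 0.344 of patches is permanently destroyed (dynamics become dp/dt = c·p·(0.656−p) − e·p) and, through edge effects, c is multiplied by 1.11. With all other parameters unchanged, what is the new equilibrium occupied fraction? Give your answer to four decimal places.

0.3488

Balance c(1−p*) = e gives c = e/(1 − 0.65900) = 0.430/0.34100 = 1.26100.
New p* = 0.656 − e/c = 0.656 − 0.43000/1.39971 = 0.34879.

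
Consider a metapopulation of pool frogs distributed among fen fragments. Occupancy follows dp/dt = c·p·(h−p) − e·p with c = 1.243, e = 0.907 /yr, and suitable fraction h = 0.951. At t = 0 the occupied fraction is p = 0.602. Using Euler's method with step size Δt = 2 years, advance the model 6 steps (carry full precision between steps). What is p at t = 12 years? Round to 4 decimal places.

0.1536

Update rule: p ← p + [c·p·(h−p) − e·p]·Δt with Δt = 2.
step 1: Δp = -0.56972, p = 0.03228
step 2: Δp = +0.01517, p = 0.04744
step 3: Δp = +0.02051, p = 0.06795
step 4: Δp = +0.02591, p = 0.09386
step 5: Δp = +0.02974, p = 0.12360
step 6: Δp = +0.03002, p = 0.15362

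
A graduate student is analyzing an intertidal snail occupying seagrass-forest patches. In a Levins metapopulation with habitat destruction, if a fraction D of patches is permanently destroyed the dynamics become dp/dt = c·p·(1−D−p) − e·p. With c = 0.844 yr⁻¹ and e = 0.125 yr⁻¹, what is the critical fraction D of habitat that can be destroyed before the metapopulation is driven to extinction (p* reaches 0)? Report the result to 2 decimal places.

The nontrivial equilibrium is p* = (1−D) − e/c; extinction occurs when this hits zero.
So D_crit = 1 − e/c = 1 − 0.125/0.844 = 1 − 0.1481 = 0.8519.
Note this equals the original equilibrium occupancy — the Levins extinction-debt result.

0.85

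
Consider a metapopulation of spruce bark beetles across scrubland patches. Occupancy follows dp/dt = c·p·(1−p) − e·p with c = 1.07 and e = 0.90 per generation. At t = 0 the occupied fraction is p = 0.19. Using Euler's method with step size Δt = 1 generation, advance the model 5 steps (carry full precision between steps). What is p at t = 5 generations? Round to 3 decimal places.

Update rule: p ← p + [c·p·(1−p) − e·p]·Δt with Δt = 1.
step 1: Δp = -0.00633, p = 0.18367
step 2: Δp = -0.00487, p = 0.17880
step 3: Δp = -0.00381, p = 0.17499
step 4: Δp = -0.00302, p = 0.17197
step 5: Δp = -0.00241, p = 0.16956

0.170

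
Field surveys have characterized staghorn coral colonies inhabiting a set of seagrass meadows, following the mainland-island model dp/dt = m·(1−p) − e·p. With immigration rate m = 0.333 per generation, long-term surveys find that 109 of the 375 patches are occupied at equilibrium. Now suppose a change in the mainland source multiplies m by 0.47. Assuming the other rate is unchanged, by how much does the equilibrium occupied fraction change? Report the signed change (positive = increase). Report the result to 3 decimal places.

Observed p* = 109/375 = 0.29067.
Balance m(1−p*) = e·p* gives e = m(1−p*)/p* = 0.333×0.70933/0.29067 = 0.81263.
New p* = m/(m+e) = 0.15651/(0.15651+0.81263) = 0.16149.
Δp* = 0.16149 − 0.29067 = -0.12918.

-0.129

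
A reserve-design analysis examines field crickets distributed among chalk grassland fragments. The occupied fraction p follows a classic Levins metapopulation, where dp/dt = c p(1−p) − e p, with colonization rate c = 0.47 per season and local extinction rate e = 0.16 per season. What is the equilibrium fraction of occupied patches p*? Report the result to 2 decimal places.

At equilibrium, colonization balances extinction: c·p*·(1−p*) = e·p*.
So p* = 1 − e/c = 1 − 0.16/0.47 = 1 − 0.3404 = 0.6596.

0.66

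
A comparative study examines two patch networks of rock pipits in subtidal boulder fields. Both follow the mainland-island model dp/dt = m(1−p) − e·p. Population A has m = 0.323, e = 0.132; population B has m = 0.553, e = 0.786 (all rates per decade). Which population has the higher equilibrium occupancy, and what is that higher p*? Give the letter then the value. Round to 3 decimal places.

A, 0.710

A: p*_A = m/(m+e) = 0.323/0.4550 = 0.7099.
B: p*_B = 0.553/1.3390 = 0.4130.
A is higher at 0.7099.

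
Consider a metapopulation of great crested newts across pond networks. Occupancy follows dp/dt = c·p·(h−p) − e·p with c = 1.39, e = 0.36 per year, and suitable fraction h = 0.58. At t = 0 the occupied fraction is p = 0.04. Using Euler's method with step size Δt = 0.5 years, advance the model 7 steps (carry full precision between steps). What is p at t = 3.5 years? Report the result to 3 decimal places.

0.123

Update rule: p ← p + [c·p·(h−p) − e·p]·Δt with Δt = 0.5.
  1  |  dp/dt·Δt = +0.007812  |  p_1 = 0.047812
  2  |  dp/dt·Δt = +0.009078  |  p_2 = 0.056890
  3  |  dp/dt·Δt = +0.010443  |  p_3 = 0.067333
  4  |  dp/dt·Δt = +0.011871  |  p_4 = 0.079204
  5  |  dp/dt·Δt = +0.013310  |  p_5 = 0.092514
  6  |  dp/dt·Δt = +0.014692  |  p_6 = 0.107206
  7  |  dp/dt·Δt = +0.015930  |  p_7 = 0.123136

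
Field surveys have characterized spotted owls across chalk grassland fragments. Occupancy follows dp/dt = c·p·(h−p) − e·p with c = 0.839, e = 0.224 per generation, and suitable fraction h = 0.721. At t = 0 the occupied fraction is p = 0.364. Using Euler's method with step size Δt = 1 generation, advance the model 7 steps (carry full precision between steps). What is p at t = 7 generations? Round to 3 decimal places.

Update rule: p ← p + [c·p·(h−p) − e·p]·Δt with Δt = 1.
t = 1: p = 0.36400 + (+0.02749) = 0.39149
t = 2: p = 0.39149 + (+0.02054) = 0.41203
t = 3: p = 0.41203 + (+0.01451) = 0.42654
t = 4: p = 0.42654 + (+0.00983) = 0.43637
t = 5: p = 0.43637 + (+0.00646) = 0.44283
t = 6: p = 0.44283 + (+0.00415) = 0.44699
t = 7: p = 0.44699 + (+0.00264) = 0.44962

0.450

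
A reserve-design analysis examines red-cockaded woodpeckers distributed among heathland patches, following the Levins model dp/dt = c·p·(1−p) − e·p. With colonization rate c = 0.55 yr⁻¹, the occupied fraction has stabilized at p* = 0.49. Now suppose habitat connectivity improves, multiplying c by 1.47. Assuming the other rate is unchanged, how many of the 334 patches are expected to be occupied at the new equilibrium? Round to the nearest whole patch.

Balance c(1−p*) = e gives e = 0.55×(1 − 0.49000) = 0.28050.
New p* = 1 − e/c = 1 − 0.28050/0.80850 = 0.65306.
Expected occupied = 334 × 0.65306 = 218.12 ≈ 218.

218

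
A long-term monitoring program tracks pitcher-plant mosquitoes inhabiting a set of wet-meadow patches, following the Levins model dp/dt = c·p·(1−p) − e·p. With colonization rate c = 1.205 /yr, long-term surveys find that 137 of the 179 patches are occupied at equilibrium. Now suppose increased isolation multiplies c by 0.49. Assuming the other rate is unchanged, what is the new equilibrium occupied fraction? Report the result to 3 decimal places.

0.521

Observed p* = 137/179 = 0.76536.
Balance c(1−p*) = e gives e = 1.205×(1 − 0.76536) = 0.28274.
New p* = 1 − e/c = 1 − 0.28274/0.59045 = 0.52114.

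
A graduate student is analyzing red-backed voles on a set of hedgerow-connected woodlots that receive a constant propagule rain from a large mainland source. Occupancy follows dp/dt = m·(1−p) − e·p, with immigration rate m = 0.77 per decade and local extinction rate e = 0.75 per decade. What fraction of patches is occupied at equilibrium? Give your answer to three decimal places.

Setting dp/dt = 0: m − m·p* = e·p*, so m = (m+e)·p*.
p* = m/(m+e) = 0.77/(0.77+0.75) = 0.77/1.5200 = 0.5066.

0.507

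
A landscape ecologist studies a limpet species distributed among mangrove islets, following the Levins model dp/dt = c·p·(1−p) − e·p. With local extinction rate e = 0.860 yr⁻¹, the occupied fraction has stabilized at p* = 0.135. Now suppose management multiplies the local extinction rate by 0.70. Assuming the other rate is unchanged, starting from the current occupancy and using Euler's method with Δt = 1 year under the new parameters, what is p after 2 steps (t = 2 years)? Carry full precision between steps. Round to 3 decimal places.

0.208

Balance c(1−p*) = e gives c = e/(1 − 0.13500) = 0.860/0.86500 = 0.99422.
Starting from p₀ = 0.13500; update p ← p + (dp/dt)·Δt with the new parameters.
  1  |  dp/dt·Δt = +0.034830  |  p_1 = 0.169830
  2  |  dp/dt·Δt = +0.037935  |  p_2 = 0.207765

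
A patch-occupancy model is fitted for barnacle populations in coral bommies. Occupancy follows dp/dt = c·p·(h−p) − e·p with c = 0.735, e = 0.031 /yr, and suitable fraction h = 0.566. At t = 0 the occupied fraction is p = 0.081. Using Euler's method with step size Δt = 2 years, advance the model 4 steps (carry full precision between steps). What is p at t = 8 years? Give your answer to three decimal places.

Update rule: p ← p + [c·p·(h−p) − e·p]·Δt with Δt = 2.
t = 2: p = 0.08100 + (+0.05273) = 0.13373
t = 4: p = 0.13373 + (+0.07668) = 0.21041
t = 6: p = 0.21041 + (+0.09694) = 0.30735
t = 8: p = 0.30735 + (+0.09780) = 0.40515

0.405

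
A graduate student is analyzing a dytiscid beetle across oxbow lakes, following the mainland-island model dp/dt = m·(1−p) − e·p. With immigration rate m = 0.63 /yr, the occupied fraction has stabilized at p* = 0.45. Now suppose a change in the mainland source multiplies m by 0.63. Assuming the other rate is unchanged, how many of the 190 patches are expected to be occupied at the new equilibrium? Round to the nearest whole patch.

Balance m(1−p*) = e·p* gives e = m(1−p*)/p* = 0.63×0.55000/0.45000 = 0.77000.
New p* = m/(m+e) = 0.39690/(0.39690+0.77000) = 0.34013.
Expected occupied = 190 × 0.34013 = 64.62 ≈ 65.

65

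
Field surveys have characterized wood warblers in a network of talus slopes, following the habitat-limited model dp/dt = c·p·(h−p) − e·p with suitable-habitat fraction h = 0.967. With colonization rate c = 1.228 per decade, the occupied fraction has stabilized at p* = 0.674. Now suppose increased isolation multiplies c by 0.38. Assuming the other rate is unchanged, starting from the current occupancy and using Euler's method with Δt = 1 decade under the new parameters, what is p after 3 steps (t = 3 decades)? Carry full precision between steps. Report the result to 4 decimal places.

Balance c(h−p*) = e gives e = 1.228×(0.967 − 0.67400) = 0.35980.
Starting from p₀ = 0.67400; update p ← p + (dp/dt)·Δt with the new parameters.
step 1: Δp = -0.15035, p = 0.52365
step 2: Δp = -0.08007, p = 0.44357
step 3: Δp = -0.05126, p = 0.39232

0.3923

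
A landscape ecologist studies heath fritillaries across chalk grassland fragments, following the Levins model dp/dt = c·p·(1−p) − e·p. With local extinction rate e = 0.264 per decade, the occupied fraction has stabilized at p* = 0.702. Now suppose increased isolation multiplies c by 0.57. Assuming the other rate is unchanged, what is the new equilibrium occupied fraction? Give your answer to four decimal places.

0.4772

Balance c(1−p*) = e gives c = e/(1 − 0.70200) = 0.264/0.29800 = 0.88591.
New p* = 1 − e/c = 1 − 0.26400/0.50497 = 0.47720.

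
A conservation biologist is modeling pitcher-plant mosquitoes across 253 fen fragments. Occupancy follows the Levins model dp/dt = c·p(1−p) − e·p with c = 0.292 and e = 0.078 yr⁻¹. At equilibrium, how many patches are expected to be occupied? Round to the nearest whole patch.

p* = 1 − e/c = 1 − 0.078/0.292 = 0.7329.
Expected occupied patches = N × p* = 253 × 0.7329 = 185.42 ≈ 185.

185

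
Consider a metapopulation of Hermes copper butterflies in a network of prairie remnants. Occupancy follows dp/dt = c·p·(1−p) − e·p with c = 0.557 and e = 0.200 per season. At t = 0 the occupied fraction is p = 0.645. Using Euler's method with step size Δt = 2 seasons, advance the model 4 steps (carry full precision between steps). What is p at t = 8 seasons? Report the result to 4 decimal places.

0.6410

Update rule: p ← p + [c·p·(1−p) − e·p]·Δt with Δt = 2.
step 1: Δp = -0.00292, p = 0.64208
step 2: Δp = -0.00082, p = 0.64126
step 3: Δp = -0.00023, p = 0.64103
step 4: Δp = -0.00007, p = 0.64096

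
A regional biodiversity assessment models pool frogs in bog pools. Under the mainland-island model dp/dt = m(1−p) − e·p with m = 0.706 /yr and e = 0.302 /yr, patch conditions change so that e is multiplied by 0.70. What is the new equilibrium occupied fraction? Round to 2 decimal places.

Before: p* = 0.706/(0.706+0.302) = 0.7004.
After: m = 0.706, e = 0.2114; p* = 0.706/0.9174 = 0.7696.

0.77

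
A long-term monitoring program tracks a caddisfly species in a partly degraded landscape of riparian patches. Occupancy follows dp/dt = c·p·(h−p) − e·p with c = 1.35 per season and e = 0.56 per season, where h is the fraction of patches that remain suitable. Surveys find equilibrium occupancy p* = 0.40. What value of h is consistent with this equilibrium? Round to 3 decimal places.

0.815

At equilibrium c(h−p*) = e, so h = p* + e/c.
h = 0.40 + 0.56/1.35 = 0.40 + 0.4148 = 0.8148.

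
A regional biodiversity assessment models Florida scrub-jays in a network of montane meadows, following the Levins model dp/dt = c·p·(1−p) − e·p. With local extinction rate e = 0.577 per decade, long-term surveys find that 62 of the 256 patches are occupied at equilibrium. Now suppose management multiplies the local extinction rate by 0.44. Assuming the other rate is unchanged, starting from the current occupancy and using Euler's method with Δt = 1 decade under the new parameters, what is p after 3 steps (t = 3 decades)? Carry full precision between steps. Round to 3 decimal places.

Observed p* = 62/256 = 0.24219.
Balance c(1−p*) = e gives c = e/(1 − 0.24219) = 0.577/0.75781 = 0.76140.
Starting from p₀ = 0.24219; update p ← p + (dp/dt)·Δt with the new parameters.
  1  |  dp/dt·Δt = +0.078256  |  p_1 = 0.320443
  2  |  dp/dt·Δt = +0.084448  |  p_2 = 0.404891
  3  |  dp/dt·Δt = +0.080669  |  p_3 = 0.485561

0.486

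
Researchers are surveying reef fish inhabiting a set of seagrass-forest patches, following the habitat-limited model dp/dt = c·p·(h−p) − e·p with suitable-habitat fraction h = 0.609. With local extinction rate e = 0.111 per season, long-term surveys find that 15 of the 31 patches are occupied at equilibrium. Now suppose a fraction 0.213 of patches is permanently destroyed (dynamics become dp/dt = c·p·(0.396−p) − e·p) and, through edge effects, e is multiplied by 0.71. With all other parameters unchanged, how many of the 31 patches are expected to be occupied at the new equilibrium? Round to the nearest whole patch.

10

Observed p* = 15/31 = 0.48387.
Balance c(h−p*) = e gives c = e/(0.609 − 0.48387) = 0.111/0.12513 = 0.88708.
New p* = 0.396 − e/c = 0.396 − 0.07881/0.88708 = 0.30716.
Expected occupied = 31 × 0.30716 = 9.52 ≈ 10.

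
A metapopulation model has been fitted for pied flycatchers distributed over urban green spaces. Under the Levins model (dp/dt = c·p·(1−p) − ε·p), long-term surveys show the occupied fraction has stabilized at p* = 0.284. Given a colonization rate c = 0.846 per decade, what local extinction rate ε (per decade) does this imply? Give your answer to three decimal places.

At equilibrium c(1−p*) = ε.
ε = 0.846 × (1 − 0.284) = 0.846 × 0.7160 = 0.6057.

0.606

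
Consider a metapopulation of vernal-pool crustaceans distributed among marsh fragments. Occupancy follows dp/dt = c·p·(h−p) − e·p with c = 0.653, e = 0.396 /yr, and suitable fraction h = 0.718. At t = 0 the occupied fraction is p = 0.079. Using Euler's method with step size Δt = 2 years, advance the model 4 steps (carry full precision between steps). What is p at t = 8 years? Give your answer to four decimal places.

0.0911

Update rule: p ← p + [c·p·(h−p) − e·p]·Δt with Δt = 2.
t = 2: p = 0.07900 + (+0.00336) = 0.08236
t = 4: p = 0.08236 + (+0.00314) = 0.08550
t = 6: p = 0.08550 + (+0.00291) = 0.08841
t = 8: p = 0.08841 + (+0.00267) = 0.09109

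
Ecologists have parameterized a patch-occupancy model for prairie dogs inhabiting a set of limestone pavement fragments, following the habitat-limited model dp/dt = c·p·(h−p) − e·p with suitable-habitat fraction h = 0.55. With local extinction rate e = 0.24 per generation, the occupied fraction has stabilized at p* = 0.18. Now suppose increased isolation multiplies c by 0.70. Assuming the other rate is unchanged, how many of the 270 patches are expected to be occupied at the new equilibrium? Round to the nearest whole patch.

6

Balance c(h−p*) = e gives c = e/(0.55 − 0.18000) = 0.24/0.37000 = 0.64865.
New p* = 0.55 − e/c = 0.55 − 0.24000/0.45405 = 0.02142.
Expected occupied = 270 × 0.02142 = 5.78 ≈ 6.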